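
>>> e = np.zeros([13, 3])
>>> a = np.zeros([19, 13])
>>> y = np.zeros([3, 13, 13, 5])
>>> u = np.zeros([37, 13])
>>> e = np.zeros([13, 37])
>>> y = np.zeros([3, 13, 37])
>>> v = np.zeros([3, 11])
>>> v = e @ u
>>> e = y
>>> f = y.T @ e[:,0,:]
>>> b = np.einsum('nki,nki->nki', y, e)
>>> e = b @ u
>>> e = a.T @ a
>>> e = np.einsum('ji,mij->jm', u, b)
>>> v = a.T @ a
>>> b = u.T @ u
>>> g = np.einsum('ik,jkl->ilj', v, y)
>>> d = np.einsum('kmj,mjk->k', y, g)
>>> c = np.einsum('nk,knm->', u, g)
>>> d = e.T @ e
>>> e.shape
(37, 3)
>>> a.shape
(19, 13)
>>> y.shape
(3, 13, 37)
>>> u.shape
(37, 13)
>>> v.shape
(13, 13)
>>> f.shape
(37, 13, 37)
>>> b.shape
(13, 13)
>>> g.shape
(13, 37, 3)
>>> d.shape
(3, 3)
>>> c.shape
()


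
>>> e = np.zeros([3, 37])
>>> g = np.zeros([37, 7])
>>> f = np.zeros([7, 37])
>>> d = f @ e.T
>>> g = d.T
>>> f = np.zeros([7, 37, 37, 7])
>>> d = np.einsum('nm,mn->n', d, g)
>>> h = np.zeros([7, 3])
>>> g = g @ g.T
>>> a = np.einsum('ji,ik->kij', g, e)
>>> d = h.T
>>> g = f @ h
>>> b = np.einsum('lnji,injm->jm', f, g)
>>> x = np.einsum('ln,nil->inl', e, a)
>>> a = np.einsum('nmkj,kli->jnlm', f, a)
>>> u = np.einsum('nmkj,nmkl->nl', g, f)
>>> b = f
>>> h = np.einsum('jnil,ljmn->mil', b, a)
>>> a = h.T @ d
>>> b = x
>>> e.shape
(3, 37)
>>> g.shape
(7, 37, 37, 3)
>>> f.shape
(7, 37, 37, 7)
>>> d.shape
(3, 7)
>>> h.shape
(3, 37, 7)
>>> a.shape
(7, 37, 7)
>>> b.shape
(3, 37, 3)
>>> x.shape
(3, 37, 3)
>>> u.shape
(7, 7)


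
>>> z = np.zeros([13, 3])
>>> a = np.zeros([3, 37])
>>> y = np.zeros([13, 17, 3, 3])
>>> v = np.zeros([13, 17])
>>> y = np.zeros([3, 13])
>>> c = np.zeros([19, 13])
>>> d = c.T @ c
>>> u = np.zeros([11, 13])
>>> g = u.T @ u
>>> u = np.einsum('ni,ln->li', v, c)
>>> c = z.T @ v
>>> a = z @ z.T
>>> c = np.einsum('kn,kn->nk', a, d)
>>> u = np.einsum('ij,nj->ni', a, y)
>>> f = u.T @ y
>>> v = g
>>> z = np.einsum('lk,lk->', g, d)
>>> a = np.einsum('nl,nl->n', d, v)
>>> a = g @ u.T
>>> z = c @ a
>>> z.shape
(13, 3)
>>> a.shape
(13, 3)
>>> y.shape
(3, 13)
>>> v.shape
(13, 13)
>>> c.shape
(13, 13)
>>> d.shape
(13, 13)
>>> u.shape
(3, 13)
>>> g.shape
(13, 13)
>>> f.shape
(13, 13)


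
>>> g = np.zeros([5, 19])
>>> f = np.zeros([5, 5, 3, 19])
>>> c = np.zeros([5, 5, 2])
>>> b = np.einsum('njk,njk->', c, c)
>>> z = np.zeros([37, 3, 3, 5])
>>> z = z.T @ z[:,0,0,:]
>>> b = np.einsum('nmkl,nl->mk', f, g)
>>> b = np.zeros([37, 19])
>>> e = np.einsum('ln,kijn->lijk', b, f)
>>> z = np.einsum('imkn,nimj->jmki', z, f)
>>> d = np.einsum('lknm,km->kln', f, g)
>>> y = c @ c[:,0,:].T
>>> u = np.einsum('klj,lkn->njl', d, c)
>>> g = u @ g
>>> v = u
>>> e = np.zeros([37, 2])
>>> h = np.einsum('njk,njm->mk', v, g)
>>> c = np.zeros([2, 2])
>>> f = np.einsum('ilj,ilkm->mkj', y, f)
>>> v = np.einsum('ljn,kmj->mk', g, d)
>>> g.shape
(2, 3, 19)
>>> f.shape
(19, 3, 5)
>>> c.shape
(2, 2)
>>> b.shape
(37, 19)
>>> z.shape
(19, 3, 3, 5)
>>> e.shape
(37, 2)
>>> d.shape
(5, 5, 3)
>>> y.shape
(5, 5, 5)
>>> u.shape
(2, 3, 5)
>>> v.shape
(5, 5)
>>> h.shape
(19, 5)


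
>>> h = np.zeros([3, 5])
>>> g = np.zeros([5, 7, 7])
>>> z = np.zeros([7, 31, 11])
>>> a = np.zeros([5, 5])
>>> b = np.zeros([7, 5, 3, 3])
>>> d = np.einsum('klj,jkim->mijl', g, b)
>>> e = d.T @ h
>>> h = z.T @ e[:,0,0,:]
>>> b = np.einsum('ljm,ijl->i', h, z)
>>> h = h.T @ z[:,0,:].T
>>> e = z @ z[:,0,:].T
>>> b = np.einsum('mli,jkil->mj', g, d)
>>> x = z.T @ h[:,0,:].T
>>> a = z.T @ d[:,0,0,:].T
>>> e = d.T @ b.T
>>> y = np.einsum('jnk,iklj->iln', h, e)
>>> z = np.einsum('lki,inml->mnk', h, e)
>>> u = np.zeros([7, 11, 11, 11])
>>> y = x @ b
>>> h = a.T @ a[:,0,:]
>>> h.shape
(3, 31, 3)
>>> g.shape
(5, 7, 7)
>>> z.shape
(3, 7, 31)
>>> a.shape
(11, 31, 3)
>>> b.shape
(5, 3)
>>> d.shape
(3, 3, 7, 7)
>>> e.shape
(7, 7, 3, 5)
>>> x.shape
(11, 31, 5)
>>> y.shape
(11, 31, 3)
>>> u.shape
(7, 11, 11, 11)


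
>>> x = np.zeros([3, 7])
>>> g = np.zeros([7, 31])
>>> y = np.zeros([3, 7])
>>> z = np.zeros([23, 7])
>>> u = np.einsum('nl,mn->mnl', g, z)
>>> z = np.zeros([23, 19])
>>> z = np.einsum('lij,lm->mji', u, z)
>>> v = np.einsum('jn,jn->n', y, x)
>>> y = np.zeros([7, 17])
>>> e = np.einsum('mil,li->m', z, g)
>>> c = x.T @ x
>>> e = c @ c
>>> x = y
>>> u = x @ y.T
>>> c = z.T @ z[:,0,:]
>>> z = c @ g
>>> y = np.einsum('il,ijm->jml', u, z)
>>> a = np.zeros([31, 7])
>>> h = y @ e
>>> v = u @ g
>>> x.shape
(7, 17)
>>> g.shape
(7, 31)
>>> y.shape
(31, 31, 7)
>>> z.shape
(7, 31, 31)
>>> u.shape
(7, 7)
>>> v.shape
(7, 31)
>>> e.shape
(7, 7)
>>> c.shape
(7, 31, 7)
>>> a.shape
(31, 7)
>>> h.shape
(31, 31, 7)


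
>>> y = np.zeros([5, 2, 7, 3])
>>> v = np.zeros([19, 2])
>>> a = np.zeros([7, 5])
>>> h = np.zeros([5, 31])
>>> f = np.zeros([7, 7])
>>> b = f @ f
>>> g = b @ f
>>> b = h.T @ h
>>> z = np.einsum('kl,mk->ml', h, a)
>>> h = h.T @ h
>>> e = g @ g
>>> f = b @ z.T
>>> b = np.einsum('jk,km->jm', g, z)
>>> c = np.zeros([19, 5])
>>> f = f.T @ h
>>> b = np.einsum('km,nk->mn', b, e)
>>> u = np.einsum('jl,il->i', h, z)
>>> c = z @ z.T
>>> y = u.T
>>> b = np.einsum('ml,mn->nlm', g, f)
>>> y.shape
(7,)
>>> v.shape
(19, 2)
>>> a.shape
(7, 5)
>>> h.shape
(31, 31)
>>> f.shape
(7, 31)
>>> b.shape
(31, 7, 7)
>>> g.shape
(7, 7)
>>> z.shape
(7, 31)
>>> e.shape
(7, 7)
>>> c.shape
(7, 7)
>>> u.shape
(7,)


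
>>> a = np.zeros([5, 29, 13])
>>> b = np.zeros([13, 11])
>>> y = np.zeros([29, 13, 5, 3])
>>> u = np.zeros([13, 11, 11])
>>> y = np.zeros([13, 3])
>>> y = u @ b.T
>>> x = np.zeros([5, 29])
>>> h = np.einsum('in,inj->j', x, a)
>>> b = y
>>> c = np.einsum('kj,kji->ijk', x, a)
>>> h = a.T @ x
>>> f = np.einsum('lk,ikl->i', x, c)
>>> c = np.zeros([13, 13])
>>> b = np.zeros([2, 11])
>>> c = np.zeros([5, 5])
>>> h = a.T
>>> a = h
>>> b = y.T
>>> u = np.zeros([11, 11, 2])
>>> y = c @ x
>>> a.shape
(13, 29, 5)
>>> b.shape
(13, 11, 13)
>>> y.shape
(5, 29)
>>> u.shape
(11, 11, 2)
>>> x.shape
(5, 29)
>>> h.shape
(13, 29, 5)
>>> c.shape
(5, 5)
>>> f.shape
(13,)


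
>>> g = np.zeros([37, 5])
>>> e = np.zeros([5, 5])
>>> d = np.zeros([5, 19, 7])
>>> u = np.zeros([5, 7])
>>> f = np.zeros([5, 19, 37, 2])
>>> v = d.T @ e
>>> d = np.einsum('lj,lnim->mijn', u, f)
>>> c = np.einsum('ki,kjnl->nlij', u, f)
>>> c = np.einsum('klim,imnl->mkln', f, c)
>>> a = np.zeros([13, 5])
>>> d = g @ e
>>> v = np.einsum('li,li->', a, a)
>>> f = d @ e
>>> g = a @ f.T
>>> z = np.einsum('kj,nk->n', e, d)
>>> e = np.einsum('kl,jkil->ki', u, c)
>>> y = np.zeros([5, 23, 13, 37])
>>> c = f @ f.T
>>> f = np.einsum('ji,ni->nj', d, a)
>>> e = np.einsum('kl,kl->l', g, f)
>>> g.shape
(13, 37)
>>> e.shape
(37,)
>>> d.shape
(37, 5)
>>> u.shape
(5, 7)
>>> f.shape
(13, 37)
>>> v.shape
()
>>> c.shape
(37, 37)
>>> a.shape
(13, 5)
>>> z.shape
(37,)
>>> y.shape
(5, 23, 13, 37)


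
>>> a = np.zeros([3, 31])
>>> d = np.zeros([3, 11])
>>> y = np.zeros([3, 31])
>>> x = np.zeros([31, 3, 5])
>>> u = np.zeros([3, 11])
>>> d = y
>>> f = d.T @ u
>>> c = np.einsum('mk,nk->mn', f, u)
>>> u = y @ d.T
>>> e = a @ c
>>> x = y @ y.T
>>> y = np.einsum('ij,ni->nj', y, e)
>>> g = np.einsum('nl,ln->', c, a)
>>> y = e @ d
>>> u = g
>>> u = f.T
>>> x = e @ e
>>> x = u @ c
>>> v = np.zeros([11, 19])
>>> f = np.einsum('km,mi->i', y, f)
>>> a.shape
(3, 31)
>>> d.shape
(3, 31)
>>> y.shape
(3, 31)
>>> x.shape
(11, 3)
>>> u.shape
(11, 31)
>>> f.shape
(11,)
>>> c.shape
(31, 3)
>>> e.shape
(3, 3)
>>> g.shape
()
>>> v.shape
(11, 19)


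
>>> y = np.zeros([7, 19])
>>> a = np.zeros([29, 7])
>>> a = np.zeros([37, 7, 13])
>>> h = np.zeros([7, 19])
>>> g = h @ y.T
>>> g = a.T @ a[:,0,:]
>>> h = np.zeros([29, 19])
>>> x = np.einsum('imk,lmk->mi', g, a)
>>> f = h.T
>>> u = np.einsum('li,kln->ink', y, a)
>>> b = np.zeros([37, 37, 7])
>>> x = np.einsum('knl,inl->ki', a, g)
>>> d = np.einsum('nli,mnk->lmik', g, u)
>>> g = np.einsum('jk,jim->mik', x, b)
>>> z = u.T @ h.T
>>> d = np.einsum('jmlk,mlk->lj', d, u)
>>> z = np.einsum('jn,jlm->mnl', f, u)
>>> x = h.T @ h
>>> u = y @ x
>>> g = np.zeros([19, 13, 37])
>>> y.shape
(7, 19)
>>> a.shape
(37, 7, 13)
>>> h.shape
(29, 19)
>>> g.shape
(19, 13, 37)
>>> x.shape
(19, 19)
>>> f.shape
(19, 29)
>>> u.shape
(7, 19)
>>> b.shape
(37, 37, 7)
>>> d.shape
(13, 7)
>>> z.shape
(37, 29, 13)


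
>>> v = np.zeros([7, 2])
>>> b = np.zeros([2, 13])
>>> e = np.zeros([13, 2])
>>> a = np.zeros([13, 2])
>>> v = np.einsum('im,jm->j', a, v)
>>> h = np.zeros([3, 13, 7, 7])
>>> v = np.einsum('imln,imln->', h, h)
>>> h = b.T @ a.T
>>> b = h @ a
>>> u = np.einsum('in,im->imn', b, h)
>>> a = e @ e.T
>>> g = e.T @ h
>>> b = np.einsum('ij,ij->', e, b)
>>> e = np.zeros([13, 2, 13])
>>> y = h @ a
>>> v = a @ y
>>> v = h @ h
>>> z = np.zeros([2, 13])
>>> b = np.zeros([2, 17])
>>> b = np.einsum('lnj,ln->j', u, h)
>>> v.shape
(13, 13)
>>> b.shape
(2,)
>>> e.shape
(13, 2, 13)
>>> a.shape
(13, 13)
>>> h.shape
(13, 13)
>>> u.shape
(13, 13, 2)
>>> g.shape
(2, 13)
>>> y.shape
(13, 13)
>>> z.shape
(2, 13)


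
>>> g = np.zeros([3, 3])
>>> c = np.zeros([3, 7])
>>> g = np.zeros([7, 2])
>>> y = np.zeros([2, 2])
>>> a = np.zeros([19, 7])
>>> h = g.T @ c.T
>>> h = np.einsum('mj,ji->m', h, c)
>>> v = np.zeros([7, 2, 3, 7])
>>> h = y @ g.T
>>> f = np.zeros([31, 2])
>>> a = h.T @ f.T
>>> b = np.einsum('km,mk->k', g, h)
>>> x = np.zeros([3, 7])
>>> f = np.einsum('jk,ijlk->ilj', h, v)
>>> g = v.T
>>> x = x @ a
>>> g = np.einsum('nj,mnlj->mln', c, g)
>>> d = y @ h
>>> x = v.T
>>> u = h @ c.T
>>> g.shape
(7, 2, 3)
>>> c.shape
(3, 7)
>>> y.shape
(2, 2)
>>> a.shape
(7, 31)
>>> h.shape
(2, 7)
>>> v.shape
(7, 2, 3, 7)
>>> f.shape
(7, 3, 2)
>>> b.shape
(7,)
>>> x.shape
(7, 3, 2, 7)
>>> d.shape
(2, 7)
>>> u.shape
(2, 3)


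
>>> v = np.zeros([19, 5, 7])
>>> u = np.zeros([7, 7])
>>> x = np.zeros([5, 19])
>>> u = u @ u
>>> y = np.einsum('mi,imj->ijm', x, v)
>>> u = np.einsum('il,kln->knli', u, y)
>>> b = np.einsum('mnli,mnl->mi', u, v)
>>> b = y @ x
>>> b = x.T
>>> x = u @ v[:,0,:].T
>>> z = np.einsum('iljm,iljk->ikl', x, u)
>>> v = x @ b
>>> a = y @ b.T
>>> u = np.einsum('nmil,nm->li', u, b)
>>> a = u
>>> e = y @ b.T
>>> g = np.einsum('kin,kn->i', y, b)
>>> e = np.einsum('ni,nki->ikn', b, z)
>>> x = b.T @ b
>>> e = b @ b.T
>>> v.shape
(19, 5, 7, 5)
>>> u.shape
(7, 7)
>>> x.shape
(5, 5)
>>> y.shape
(19, 7, 5)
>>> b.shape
(19, 5)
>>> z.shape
(19, 7, 5)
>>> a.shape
(7, 7)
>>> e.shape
(19, 19)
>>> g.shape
(7,)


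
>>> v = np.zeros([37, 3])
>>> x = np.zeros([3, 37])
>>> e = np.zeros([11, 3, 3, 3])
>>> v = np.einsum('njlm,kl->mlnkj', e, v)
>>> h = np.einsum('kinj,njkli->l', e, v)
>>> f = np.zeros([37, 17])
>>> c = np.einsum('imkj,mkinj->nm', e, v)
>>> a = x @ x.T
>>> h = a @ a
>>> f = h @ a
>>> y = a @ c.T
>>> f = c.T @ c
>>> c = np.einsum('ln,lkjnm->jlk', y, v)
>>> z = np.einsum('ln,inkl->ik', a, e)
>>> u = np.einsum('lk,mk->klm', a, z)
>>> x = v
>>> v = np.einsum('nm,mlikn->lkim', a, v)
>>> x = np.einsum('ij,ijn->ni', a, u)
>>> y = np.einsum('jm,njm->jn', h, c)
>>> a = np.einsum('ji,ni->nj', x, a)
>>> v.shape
(3, 37, 11, 3)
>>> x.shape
(11, 3)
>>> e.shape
(11, 3, 3, 3)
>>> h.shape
(3, 3)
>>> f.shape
(3, 3)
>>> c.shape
(11, 3, 3)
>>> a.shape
(3, 11)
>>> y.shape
(3, 11)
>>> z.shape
(11, 3)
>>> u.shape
(3, 3, 11)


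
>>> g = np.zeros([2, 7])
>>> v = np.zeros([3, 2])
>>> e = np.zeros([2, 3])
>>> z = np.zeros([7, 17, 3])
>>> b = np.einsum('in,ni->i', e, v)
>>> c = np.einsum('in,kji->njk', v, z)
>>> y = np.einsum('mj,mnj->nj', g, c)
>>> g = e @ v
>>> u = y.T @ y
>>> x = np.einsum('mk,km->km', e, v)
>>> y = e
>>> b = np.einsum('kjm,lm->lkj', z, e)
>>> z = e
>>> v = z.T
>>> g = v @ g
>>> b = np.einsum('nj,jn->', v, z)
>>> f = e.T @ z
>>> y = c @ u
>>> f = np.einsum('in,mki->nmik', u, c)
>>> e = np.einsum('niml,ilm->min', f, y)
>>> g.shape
(3, 2)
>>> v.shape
(3, 2)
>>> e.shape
(7, 2, 7)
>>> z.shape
(2, 3)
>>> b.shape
()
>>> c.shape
(2, 17, 7)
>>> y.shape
(2, 17, 7)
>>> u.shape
(7, 7)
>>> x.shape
(3, 2)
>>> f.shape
(7, 2, 7, 17)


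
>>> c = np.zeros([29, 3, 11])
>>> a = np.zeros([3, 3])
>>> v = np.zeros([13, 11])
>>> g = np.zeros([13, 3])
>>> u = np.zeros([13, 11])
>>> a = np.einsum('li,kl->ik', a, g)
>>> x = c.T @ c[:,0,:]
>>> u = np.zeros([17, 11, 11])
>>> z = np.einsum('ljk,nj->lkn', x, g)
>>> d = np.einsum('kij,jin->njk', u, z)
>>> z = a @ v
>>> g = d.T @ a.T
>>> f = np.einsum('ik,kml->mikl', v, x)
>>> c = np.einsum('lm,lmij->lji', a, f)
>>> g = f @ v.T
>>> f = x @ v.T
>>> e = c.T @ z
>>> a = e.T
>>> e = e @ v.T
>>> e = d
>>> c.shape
(3, 11, 11)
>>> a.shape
(11, 11, 11)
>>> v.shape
(13, 11)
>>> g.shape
(3, 13, 11, 13)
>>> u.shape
(17, 11, 11)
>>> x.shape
(11, 3, 11)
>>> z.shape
(3, 11)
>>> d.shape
(13, 11, 17)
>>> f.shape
(11, 3, 13)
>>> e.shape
(13, 11, 17)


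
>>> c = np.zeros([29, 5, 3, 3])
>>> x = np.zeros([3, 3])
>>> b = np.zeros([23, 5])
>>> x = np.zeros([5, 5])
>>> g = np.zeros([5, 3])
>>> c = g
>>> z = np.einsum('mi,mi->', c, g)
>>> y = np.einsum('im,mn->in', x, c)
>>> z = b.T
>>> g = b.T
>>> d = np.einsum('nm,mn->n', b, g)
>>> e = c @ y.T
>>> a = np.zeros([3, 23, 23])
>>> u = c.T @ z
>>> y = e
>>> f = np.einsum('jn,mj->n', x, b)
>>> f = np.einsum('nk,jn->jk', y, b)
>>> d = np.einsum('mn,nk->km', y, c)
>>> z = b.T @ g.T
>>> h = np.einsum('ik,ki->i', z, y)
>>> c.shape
(5, 3)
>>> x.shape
(5, 5)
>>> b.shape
(23, 5)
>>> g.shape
(5, 23)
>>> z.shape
(5, 5)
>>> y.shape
(5, 5)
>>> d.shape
(3, 5)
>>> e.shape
(5, 5)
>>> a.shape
(3, 23, 23)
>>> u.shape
(3, 23)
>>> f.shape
(23, 5)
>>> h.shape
(5,)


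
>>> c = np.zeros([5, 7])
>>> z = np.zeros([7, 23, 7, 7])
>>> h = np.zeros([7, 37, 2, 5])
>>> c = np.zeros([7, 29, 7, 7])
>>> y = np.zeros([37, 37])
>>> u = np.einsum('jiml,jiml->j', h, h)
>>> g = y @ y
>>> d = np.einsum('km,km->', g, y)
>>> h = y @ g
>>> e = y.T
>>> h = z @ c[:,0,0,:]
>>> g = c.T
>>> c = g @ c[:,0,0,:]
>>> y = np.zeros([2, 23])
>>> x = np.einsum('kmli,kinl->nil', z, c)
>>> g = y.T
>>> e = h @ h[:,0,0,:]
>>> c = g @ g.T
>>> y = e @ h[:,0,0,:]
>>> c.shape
(23, 23)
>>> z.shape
(7, 23, 7, 7)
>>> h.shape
(7, 23, 7, 7)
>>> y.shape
(7, 23, 7, 7)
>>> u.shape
(7,)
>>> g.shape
(23, 2)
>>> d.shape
()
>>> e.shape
(7, 23, 7, 7)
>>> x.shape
(29, 7, 7)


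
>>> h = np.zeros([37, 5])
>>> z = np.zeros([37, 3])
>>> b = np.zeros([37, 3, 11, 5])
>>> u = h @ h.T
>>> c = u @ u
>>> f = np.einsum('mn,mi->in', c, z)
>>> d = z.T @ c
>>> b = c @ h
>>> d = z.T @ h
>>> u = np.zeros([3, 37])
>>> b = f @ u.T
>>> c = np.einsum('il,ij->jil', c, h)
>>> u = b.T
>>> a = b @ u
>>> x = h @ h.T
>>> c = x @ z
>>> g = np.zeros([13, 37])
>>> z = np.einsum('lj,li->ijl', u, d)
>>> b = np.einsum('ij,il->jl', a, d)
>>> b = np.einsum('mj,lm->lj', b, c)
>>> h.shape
(37, 5)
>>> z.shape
(5, 3, 3)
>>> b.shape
(37, 5)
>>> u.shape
(3, 3)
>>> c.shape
(37, 3)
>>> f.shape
(3, 37)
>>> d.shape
(3, 5)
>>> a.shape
(3, 3)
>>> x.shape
(37, 37)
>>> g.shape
(13, 37)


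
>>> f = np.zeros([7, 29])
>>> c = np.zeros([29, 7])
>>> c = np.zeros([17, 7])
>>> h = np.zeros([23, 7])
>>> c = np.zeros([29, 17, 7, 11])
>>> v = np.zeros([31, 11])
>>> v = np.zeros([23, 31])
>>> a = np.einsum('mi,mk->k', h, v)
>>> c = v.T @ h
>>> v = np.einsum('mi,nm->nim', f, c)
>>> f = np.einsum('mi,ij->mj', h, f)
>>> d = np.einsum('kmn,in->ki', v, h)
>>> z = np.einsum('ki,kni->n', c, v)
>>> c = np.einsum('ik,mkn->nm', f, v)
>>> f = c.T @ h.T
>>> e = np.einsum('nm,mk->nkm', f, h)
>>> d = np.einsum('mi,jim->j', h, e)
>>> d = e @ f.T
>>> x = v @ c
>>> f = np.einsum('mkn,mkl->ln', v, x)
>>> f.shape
(31, 7)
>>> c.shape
(7, 31)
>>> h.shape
(23, 7)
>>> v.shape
(31, 29, 7)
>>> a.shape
(31,)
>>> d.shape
(31, 7, 31)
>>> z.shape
(29,)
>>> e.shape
(31, 7, 23)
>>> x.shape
(31, 29, 31)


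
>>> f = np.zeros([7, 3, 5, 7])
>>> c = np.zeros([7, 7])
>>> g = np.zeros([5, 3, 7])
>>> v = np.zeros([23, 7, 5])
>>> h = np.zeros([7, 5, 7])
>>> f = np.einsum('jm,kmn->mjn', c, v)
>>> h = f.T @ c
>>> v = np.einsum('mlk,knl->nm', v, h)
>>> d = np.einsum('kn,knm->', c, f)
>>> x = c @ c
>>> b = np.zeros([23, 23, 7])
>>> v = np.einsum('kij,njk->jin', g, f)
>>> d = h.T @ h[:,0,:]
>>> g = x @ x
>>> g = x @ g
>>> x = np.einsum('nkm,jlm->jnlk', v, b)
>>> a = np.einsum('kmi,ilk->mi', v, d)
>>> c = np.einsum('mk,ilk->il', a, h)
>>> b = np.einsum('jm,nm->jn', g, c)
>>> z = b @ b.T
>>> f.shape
(7, 7, 5)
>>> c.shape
(5, 7)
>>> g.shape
(7, 7)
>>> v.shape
(7, 3, 7)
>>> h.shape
(5, 7, 7)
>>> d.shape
(7, 7, 7)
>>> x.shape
(23, 7, 23, 3)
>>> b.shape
(7, 5)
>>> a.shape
(3, 7)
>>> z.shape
(7, 7)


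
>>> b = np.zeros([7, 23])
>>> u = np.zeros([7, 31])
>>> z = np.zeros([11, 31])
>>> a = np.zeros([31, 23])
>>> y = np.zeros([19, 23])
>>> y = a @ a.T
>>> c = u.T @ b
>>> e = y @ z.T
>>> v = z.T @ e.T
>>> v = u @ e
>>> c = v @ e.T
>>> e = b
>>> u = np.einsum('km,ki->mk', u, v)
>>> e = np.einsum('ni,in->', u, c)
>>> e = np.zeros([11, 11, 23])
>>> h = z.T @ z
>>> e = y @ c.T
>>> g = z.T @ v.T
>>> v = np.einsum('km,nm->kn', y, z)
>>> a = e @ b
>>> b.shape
(7, 23)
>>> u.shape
(31, 7)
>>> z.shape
(11, 31)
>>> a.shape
(31, 23)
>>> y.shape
(31, 31)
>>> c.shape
(7, 31)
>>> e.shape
(31, 7)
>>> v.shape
(31, 11)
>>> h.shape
(31, 31)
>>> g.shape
(31, 7)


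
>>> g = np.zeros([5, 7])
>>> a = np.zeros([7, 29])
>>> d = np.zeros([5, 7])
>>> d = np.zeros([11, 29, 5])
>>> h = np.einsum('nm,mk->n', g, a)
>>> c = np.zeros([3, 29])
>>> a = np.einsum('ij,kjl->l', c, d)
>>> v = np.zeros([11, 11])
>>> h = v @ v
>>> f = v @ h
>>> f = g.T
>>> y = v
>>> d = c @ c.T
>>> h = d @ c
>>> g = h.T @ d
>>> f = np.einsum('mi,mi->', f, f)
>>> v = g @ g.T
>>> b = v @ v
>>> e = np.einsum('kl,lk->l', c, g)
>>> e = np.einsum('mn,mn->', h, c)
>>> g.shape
(29, 3)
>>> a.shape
(5,)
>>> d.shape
(3, 3)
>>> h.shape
(3, 29)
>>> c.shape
(3, 29)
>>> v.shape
(29, 29)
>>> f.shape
()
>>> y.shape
(11, 11)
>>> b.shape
(29, 29)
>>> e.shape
()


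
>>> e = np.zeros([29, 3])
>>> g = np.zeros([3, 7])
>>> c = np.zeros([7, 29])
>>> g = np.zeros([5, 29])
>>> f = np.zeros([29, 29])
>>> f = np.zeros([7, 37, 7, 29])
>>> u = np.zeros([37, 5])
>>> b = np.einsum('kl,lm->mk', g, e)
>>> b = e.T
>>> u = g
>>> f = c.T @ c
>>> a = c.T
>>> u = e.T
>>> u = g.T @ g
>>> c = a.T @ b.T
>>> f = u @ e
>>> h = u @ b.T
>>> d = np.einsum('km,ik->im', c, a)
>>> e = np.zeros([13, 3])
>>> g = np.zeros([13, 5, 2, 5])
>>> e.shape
(13, 3)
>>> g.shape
(13, 5, 2, 5)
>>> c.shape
(7, 3)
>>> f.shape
(29, 3)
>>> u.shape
(29, 29)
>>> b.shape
(3, 29)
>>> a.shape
(29, 7)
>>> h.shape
(29, 3)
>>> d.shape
(29, 3)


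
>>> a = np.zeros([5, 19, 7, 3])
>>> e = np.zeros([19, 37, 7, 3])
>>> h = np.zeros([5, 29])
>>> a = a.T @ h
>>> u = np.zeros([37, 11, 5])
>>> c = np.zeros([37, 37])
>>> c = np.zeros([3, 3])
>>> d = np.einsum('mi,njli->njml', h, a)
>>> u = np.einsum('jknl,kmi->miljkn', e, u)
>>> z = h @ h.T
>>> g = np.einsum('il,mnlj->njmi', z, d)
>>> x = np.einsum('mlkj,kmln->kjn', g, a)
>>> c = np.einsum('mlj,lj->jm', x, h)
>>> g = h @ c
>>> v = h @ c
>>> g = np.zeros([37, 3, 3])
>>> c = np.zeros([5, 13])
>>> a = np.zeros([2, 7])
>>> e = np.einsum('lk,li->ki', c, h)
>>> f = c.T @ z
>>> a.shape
(2, 7)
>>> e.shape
(13, 29)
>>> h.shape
(5, 29)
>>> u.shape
(11, 5, 3, 19, 37, 7)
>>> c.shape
(5, 13)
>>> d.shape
(3, 7, 5, 19)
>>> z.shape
(5, 5)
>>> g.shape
(37, 3, 3)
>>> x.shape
(3, 5, 29)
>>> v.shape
(5, 3)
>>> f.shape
(13, 5)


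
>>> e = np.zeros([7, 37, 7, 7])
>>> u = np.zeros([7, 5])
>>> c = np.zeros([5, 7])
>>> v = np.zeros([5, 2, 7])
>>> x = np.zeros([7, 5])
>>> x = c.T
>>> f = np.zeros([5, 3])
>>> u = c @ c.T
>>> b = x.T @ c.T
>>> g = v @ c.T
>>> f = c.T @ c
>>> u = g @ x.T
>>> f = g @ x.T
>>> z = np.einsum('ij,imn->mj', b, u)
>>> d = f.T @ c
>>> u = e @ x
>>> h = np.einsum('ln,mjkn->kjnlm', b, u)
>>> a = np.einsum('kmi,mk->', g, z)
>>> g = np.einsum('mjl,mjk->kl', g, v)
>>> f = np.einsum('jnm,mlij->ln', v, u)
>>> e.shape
(7, 37, 7, 7)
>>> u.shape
(7, 37, 7, 5)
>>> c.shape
(5, 7)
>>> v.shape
(5, 2, 7)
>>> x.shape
(7, 5)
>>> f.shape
(37, 2)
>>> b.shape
(5, 5)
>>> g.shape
(7, 5)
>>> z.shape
(2, 5)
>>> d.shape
(7, 2, 7)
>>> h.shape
(7, 37, 5, 5, 7)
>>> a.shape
()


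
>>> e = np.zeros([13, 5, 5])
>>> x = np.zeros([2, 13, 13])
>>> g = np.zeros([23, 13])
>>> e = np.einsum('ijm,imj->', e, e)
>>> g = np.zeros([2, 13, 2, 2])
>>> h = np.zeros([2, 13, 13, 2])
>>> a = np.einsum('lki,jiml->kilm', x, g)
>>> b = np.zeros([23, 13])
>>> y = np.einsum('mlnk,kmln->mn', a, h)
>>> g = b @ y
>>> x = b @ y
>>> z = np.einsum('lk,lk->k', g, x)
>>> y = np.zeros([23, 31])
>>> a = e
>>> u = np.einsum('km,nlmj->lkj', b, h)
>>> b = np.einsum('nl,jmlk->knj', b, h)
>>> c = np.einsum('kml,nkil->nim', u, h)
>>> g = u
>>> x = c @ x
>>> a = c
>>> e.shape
()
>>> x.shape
(2, 13, 2)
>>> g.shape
(13, 23, 2)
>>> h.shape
(2, 13, 13, 2)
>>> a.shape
(2, 13, 23)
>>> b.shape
(2, 23, 2)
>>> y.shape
(23, 31)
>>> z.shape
(2,)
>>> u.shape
(13, 23, 2)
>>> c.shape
(2, 13, 23)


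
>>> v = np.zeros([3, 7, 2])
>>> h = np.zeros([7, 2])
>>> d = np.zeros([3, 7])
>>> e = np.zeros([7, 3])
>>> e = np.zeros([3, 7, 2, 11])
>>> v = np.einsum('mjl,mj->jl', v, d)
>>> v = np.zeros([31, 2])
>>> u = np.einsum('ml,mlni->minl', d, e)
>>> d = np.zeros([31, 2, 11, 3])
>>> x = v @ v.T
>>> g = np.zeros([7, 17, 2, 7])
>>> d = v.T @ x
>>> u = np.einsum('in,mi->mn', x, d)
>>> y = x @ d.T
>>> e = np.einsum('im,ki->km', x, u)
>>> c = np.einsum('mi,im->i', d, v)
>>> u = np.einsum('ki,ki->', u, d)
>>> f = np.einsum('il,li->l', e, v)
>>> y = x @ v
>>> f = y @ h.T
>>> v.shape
(31, 2)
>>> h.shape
(7, 2)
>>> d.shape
(2, 31)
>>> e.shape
(2, 31)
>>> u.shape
()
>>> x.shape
(31, 31)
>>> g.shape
(7, 17, 2, 7)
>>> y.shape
(31, 2)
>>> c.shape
(31,)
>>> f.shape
(31, 7)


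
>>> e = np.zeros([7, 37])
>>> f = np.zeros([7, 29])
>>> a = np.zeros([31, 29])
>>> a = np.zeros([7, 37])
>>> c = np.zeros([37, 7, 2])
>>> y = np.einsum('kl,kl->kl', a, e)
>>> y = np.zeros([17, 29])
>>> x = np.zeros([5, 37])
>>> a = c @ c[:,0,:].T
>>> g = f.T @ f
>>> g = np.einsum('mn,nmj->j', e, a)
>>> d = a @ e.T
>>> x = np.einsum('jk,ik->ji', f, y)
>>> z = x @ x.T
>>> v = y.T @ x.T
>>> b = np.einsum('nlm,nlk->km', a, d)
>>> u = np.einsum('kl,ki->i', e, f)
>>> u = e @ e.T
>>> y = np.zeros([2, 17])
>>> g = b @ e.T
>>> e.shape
(7, 37)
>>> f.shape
(7, 29)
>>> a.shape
(37, 7, 37)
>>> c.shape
(37, 7, 2)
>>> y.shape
(2, 17)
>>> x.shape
(7, 17)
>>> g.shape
(7, 7)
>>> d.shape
(37, 7, 7)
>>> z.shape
(7, 7)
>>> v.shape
(29, 7)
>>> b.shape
(7, 37)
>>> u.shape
(7, 7)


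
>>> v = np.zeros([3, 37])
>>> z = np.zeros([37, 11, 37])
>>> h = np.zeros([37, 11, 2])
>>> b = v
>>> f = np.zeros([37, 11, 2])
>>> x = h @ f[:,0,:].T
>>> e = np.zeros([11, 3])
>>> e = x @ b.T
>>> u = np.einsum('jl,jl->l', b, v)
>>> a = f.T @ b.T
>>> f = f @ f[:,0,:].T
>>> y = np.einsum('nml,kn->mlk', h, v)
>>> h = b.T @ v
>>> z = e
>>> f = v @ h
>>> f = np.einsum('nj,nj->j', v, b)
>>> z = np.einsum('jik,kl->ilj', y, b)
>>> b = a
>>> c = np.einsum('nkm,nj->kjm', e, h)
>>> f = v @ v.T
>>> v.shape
(3, 37)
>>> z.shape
(2, 37, 11)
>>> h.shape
(37, 37)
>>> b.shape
(2, 11, 3)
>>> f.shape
(3, 3)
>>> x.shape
(37, 11, 37)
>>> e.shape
(37, 11, 3)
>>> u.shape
(37,)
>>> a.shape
(2, 11, 3)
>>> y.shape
(11, 2, 3)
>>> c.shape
(11, 37, 3)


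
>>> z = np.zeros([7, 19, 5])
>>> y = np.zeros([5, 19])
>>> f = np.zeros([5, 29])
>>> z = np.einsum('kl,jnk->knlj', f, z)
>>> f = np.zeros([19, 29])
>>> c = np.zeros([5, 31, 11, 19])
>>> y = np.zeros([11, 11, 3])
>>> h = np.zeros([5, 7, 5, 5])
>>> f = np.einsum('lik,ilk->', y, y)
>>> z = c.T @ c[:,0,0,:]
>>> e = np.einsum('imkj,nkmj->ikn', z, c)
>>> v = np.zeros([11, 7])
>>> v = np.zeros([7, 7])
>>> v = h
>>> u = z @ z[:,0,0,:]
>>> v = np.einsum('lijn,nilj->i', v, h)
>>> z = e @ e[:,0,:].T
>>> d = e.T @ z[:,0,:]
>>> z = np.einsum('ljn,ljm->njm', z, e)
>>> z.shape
(19, 31, 5)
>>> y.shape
(11, 11, 3)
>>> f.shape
()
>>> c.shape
(5, 31, 11, 19)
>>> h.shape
(5, 7, 5, 5)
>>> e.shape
(19, 31, 5)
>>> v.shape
(7,)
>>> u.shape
(19, 11, 31, 19)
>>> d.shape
(5, 31, 19)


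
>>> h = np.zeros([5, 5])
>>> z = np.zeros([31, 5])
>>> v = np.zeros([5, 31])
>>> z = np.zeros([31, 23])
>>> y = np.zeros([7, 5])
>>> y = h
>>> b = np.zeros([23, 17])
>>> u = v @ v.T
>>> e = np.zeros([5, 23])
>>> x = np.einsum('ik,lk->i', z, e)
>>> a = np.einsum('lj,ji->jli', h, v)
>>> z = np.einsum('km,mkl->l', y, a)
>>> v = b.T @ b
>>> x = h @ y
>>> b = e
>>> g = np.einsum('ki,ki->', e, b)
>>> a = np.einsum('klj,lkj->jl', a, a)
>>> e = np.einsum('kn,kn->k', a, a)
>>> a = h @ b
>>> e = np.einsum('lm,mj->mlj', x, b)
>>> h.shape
(5, 5)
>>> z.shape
(31,)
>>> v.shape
(17, 17)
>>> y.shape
(5, 5)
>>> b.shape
(5, 23)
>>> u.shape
(5, 5)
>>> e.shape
(5, 5, 23)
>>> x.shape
(5, 5)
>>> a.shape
(5, 23)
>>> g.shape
()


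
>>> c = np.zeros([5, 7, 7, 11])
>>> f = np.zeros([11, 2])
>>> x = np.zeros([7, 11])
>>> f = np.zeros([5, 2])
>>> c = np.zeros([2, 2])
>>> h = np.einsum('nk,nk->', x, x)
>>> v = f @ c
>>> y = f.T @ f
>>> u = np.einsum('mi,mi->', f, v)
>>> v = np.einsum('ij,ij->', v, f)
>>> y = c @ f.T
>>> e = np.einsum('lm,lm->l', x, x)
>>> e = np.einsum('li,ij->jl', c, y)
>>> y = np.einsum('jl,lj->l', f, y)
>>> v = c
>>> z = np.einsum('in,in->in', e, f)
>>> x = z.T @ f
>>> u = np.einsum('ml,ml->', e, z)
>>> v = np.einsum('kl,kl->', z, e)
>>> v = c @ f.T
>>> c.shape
(2, 2)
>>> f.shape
(5, 2)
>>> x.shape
(2, 2)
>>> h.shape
()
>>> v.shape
(2, 5)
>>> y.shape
(2,)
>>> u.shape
()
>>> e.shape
(5, 2)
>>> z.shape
(5, 2)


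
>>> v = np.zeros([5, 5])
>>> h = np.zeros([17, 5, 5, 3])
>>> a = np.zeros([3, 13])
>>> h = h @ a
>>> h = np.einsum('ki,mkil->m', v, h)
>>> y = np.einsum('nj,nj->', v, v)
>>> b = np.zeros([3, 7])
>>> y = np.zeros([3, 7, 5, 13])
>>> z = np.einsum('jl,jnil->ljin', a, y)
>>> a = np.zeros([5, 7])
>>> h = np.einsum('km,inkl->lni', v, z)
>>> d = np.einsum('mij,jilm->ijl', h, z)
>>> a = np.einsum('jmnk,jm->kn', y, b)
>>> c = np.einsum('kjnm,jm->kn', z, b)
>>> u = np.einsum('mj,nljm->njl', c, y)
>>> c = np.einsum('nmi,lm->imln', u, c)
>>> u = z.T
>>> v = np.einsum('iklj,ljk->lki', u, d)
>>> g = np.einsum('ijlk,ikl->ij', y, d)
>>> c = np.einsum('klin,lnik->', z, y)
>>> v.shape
(3, 5, 7)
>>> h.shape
(7, 3, 13)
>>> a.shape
(13, 5)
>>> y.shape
(3, 7, 5, 13)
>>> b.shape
(3, 7)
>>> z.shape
(13, 3, 5, 7)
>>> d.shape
(3, 13, 5)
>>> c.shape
()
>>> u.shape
(7, 5, 3, 13)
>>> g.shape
(3, 7)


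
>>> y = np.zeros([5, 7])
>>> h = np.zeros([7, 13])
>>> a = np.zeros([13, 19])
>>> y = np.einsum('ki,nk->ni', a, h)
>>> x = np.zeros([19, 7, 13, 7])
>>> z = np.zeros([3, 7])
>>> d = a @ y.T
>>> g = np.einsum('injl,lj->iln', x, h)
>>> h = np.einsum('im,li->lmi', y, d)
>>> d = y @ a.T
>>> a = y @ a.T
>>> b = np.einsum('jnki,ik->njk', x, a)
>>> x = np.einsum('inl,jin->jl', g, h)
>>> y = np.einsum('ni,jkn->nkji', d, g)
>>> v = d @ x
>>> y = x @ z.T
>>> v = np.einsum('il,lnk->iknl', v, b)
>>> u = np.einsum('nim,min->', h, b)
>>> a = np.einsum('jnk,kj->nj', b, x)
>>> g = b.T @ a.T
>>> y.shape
(13, 3)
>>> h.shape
(13, 19, 7)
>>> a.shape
(19, 7)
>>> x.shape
(13, 7)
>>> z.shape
(3, 7)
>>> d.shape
(7, 13)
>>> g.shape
(13, 19, 19)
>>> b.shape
(7, 19, 13)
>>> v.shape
(7, 13, 19, 7)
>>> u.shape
()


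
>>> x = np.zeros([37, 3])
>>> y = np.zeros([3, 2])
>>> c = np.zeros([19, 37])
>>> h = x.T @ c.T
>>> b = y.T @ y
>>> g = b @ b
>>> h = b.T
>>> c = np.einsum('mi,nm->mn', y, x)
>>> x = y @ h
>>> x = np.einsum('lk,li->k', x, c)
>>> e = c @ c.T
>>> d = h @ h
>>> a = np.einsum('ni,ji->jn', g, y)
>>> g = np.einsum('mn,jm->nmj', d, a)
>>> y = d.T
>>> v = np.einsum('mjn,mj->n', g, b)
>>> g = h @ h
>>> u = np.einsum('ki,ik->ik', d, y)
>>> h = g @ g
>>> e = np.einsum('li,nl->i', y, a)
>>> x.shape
(2,)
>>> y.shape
(2, 2)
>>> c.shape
(3, 37)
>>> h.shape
(2, 2)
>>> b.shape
(2, 2)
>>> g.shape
(2, 2)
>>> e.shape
(2,)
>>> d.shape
(2, 2)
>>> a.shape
(3, 2)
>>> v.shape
(3,)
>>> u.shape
(2, 2)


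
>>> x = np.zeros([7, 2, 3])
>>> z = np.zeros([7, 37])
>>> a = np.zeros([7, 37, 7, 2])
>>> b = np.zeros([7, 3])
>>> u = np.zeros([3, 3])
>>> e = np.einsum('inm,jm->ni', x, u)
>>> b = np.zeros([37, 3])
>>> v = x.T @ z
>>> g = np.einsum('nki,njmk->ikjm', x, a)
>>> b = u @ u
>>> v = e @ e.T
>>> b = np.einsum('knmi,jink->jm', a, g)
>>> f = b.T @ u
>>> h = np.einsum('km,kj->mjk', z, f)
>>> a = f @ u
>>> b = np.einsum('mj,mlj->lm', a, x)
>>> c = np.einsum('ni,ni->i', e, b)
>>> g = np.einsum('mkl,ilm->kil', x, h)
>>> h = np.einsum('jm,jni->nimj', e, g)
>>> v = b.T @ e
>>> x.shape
(7, 2, 3)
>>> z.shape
(7, 37)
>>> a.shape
(7, 3)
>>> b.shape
(2, 7)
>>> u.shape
(3, 3)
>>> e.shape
(2, 7)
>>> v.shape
(7, 7)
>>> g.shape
(2, 37, 3)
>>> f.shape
(7, 3)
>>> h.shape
(37, 3, 7, 2)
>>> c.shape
(7,)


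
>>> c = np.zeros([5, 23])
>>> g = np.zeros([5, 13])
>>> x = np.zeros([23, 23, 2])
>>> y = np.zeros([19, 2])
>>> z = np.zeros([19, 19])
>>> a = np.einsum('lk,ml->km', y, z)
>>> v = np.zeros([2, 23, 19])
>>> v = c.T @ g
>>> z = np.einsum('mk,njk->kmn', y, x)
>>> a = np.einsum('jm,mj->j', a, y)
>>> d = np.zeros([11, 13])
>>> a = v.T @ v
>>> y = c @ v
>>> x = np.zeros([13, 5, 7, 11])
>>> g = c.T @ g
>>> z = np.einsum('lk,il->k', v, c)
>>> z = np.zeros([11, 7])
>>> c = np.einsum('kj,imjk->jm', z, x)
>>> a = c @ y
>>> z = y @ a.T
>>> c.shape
(7, 5)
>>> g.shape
(23, 13)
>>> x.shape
(13, 5, 7, 11)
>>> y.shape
(5, 13)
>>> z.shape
(5, 7)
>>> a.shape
(7, 13)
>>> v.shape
(23, 13)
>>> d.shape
(11, 13)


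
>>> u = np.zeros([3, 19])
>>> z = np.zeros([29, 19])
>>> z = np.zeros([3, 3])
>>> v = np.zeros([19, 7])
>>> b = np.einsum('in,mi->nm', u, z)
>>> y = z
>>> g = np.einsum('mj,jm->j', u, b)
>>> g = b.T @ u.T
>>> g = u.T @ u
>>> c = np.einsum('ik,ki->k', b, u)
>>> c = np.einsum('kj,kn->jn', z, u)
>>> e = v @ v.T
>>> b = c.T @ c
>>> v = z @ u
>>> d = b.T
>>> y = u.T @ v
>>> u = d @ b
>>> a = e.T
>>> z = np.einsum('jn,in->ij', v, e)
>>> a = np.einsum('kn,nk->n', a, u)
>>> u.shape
(19, 19)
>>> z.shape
(19, 3)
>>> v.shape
(3, 19)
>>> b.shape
(19, 19)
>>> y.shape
(19, 19)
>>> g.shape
(19, 19)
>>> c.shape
(3, 19)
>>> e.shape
(19, 19)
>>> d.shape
(19, 19)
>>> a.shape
(19,)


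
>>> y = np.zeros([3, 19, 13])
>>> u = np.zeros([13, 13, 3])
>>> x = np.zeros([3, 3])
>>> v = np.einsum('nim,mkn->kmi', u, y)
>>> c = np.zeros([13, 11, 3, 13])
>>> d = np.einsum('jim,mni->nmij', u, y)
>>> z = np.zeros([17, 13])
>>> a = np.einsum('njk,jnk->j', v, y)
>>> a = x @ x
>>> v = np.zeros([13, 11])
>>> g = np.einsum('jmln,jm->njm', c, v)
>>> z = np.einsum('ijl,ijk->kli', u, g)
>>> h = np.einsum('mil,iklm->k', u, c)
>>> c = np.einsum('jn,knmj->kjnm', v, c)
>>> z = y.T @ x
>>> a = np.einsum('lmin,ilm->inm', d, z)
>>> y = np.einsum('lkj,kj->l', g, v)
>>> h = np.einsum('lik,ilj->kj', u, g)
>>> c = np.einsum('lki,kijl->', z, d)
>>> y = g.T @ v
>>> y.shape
(11, 13, 11)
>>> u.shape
(13, 13, 3)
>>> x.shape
(3, 3)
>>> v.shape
(13, 11)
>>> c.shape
()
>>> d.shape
(19, 3, 13, 13)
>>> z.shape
(13, 19, 3)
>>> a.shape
(13, 13, 3)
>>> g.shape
(13, 13, 11)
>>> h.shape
(3, 11)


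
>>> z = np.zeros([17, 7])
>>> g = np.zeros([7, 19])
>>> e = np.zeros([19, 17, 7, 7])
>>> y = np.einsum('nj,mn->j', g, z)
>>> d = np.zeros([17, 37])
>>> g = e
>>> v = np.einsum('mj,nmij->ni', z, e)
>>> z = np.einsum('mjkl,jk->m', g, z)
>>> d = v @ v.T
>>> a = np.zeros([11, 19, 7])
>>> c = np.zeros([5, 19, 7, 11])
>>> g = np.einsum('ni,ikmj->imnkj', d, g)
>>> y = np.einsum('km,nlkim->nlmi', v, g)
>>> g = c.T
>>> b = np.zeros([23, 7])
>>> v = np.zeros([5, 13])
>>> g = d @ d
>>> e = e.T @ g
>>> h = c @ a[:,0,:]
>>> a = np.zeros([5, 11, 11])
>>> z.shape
(19,)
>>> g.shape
(19, 19)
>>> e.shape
(7, 7, 17, 19)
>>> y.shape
(19, 7, 7, 17)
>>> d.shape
(19, 19)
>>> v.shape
(5, 13)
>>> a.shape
(5, 11, 11)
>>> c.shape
(5, 19, 7, 11)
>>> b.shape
(23, 7)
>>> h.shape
(5, 19, 7, 7)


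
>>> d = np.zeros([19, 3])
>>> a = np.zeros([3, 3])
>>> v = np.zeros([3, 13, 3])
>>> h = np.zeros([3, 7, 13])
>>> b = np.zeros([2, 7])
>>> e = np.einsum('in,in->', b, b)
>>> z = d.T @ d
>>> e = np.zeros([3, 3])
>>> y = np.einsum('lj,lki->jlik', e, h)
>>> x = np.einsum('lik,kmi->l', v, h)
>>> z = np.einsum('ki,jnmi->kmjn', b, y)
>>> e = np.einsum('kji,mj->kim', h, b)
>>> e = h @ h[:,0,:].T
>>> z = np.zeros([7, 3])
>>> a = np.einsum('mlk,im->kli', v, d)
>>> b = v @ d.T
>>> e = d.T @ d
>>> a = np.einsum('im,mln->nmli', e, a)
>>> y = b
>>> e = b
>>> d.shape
(19, 3)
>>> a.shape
(19, 3, 13, 3)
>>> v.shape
(3, 13, 3)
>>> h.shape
(3, 7, 13)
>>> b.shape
(3, 13, 19)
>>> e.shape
(3, 13, 19)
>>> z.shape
(7, 3)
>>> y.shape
(3, 13, 19)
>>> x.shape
(3,)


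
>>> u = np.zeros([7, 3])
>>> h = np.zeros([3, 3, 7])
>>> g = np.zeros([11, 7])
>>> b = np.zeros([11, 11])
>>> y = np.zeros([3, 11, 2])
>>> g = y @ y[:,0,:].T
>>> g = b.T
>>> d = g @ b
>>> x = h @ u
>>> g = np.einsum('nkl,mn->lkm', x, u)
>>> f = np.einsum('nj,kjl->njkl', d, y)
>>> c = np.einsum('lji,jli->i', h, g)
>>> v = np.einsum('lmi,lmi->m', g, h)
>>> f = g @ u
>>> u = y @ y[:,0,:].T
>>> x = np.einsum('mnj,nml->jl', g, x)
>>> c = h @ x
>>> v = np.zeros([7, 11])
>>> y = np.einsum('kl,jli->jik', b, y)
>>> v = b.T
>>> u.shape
(3, 11, 3)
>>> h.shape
(3, 3, 7)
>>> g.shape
(3, 3, 7)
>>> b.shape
(11, 11)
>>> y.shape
(3, 2, 11)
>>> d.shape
(11, 11)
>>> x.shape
(7, 3)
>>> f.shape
(3, 3, 3)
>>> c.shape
(3, 3, 3)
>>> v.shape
(11, 11)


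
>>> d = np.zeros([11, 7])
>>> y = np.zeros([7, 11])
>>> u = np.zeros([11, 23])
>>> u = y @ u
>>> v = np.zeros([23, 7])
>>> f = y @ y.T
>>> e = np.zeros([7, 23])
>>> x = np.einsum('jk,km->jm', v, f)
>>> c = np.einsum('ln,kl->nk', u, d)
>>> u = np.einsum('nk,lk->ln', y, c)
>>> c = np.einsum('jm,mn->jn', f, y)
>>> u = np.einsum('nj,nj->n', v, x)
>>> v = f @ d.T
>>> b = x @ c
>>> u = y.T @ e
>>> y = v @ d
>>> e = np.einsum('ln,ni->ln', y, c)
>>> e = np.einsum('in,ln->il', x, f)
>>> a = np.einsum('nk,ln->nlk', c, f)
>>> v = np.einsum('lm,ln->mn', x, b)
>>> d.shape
(11, 7)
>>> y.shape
(7, 7)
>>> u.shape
(11, 23)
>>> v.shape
(7, 11)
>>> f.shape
(7, 7)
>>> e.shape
(23, 7)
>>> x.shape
(23, 7)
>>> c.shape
(7, 11)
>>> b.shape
(23, 11)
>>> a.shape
(7, 7, 11)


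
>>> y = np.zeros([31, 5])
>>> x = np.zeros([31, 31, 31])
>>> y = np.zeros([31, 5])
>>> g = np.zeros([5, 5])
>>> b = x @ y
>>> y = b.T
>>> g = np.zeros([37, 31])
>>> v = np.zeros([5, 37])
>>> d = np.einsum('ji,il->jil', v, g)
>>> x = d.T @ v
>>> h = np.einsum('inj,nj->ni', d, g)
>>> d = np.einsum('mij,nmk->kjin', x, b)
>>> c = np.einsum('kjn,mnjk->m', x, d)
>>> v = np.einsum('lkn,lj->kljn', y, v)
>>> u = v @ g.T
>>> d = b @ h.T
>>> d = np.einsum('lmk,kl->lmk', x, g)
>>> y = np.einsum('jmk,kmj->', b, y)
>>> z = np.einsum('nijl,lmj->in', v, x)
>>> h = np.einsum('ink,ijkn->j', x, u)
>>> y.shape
()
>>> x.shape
(31, 37, 37)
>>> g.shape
(37, 31)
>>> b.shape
(31, 31, 5)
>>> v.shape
(31, 5, 37, 31)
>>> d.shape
(31, 37, 37)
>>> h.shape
(5,)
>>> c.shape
(5,)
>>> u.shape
(31, 5, 37, 37)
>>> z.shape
(5, 31)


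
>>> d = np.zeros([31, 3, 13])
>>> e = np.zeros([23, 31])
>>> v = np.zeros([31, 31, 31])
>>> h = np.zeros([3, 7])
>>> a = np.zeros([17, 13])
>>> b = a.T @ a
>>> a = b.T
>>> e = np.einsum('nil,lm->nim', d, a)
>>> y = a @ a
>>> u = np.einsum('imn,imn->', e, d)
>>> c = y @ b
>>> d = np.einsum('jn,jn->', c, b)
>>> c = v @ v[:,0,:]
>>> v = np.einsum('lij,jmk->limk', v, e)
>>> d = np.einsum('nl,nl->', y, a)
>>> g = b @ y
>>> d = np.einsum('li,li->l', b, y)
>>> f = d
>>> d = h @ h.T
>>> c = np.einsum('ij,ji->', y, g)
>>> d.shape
(3, 3)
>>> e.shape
(31, 3, 13)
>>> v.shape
(31, 31, 3, 13)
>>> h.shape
(3, 7)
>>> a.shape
(13, 13)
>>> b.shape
(13, 13)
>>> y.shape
(13, 13)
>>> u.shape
()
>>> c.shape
()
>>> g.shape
(13, 13)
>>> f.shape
(13,)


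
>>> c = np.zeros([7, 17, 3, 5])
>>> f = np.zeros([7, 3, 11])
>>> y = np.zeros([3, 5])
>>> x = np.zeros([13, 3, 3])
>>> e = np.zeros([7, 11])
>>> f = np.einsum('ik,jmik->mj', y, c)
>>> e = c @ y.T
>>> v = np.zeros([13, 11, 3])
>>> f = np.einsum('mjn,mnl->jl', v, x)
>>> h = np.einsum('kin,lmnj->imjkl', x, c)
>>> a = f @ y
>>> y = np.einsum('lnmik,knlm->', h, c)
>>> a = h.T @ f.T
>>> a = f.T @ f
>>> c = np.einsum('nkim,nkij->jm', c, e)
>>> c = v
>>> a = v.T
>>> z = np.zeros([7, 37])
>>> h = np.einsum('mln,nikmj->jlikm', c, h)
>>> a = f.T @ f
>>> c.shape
(13, 11, 3)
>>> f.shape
(11, 3)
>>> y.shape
()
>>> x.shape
(13, 3, 3)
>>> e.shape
(7, 17, 3, 3)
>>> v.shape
(13, 11, 3)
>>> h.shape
(7, 11, 17, 5, 13)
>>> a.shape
(3, 3)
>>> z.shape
(7, 37)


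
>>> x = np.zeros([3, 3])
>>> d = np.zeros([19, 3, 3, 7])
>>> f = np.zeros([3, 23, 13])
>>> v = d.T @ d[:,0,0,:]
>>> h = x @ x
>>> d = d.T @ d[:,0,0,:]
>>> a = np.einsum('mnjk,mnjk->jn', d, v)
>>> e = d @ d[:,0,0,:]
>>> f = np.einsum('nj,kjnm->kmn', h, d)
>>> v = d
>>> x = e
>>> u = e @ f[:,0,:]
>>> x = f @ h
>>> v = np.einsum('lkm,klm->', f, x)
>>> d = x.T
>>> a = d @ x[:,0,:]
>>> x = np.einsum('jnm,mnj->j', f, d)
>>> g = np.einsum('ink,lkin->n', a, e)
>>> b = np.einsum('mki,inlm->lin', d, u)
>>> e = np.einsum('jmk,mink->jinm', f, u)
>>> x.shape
(7,)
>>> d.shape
(3, 7, 7)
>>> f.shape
(7, 7, 3)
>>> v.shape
()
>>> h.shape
(3, 3)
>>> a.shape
(3, 7, 3)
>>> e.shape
(7, 3, 3, 7)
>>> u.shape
(7, 3, 3, 3)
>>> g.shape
(7,)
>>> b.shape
(3, 7, 3)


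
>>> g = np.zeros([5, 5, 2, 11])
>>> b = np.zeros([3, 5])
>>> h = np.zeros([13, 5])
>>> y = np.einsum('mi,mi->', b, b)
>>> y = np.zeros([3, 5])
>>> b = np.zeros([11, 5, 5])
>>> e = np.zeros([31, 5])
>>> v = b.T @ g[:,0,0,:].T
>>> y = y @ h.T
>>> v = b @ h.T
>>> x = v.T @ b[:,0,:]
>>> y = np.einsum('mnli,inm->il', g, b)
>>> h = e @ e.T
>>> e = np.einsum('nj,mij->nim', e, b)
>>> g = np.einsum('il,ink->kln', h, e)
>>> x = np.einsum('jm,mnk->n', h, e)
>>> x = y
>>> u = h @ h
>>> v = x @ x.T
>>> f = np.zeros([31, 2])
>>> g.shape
(11, 31, 5)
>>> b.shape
(11, 5, 5)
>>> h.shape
(31, 31)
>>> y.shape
(11, 2)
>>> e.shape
(31, 5, 11)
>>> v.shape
(11, 11)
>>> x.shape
(11, 2)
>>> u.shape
(31, 31)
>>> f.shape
(31, 2)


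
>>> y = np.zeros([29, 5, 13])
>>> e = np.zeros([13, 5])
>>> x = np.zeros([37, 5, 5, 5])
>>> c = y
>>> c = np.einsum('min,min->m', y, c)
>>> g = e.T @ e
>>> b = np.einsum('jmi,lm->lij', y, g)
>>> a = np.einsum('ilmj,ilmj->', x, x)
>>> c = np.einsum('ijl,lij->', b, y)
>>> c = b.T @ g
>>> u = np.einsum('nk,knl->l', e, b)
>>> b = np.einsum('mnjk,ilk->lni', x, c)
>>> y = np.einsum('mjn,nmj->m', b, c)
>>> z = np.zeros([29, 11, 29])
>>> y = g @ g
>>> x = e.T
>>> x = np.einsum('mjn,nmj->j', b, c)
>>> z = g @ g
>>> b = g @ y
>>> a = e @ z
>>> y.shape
(5, 5)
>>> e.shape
(13, 5)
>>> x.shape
(5,)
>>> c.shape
(29, 13, 5)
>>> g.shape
(5, 5)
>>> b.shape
(5, 5)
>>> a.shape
(13, 5)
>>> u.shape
(29,)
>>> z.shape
(5, 5)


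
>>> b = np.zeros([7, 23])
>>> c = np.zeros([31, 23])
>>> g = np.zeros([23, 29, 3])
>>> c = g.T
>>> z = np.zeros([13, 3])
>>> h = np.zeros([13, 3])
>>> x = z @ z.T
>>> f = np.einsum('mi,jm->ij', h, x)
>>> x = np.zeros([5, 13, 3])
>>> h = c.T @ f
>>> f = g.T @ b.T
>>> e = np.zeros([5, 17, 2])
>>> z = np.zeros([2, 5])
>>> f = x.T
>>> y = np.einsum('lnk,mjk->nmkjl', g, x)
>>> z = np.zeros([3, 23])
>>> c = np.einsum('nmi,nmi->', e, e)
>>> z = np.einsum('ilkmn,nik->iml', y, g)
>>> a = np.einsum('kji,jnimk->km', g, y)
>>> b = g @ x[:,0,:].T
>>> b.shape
(23, 29, 5)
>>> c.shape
()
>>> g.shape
(23, 29, 3)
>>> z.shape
(29, 13, 5)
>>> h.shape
(23, 29, 13)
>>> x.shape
(5, 13, 3)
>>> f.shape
(3, 13, 5)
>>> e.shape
(5, 17, 2)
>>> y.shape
(29, 5, 3, 13, 23)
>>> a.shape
(23, 13)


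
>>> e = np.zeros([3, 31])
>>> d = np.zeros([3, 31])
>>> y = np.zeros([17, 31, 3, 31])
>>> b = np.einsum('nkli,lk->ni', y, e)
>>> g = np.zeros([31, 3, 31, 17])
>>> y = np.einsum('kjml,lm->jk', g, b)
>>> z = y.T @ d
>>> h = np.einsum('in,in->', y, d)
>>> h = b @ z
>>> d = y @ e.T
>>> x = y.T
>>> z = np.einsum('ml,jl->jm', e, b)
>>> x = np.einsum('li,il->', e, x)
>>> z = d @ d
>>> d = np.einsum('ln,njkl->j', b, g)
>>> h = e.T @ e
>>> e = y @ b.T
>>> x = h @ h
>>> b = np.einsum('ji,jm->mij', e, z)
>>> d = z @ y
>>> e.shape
(3, 17)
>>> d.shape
(3, 31)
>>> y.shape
(3, 31)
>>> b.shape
(3, 17, 3)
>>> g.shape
(31, 3, 31, 17)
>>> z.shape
(3, 3)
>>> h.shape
(31, 31)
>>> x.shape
(31, 31)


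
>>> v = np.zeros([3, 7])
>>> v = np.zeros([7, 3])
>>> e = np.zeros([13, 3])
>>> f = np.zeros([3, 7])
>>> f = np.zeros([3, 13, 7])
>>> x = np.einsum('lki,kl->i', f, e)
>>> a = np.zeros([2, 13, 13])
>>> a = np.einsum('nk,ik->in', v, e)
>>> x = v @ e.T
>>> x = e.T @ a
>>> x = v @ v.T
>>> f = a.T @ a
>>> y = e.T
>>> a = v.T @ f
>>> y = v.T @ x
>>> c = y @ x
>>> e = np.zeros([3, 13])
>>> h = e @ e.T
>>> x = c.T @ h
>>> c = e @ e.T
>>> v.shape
(7, 3)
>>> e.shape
(3, 13)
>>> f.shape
(7, 7)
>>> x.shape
(7, 3)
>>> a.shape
(3, 7)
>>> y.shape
(3, 7)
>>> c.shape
(3, 3)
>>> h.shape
(3, 3)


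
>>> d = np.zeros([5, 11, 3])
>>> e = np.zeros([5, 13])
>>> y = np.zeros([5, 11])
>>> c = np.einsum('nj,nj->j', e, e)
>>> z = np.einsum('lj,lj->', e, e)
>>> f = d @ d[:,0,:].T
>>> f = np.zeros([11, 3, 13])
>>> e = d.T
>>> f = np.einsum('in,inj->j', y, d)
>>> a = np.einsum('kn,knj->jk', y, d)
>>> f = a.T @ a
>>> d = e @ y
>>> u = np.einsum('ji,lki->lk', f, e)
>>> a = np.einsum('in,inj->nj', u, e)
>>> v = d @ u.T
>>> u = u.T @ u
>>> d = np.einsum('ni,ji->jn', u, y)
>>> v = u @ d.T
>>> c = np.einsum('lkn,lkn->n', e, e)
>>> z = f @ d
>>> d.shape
(5, 11)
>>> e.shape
(3, 11, 5)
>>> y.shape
(5, 11)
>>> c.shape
(5,)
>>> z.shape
(5, 11)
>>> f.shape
(5, 5)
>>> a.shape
(11, 5)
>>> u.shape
(11, 11)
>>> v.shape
(11, 5)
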